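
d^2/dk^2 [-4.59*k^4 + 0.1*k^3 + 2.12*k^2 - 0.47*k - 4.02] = -55.08*k^2 + 0.6*k + 4.24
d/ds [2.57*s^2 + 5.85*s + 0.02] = 5.14*s + 5.85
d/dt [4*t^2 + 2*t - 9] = 8*t + 2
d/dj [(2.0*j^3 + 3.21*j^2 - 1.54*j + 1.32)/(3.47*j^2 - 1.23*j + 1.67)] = (6.94*j^4 - 4.92*j^3 + 11.4155*j^2 + 1.5606*j - 0.9482)/(12.0409*j^4 - 8.5362*j^3 + 13.1027*j^2 - 4.1082*j + 2.7889)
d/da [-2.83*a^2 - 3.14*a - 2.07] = -5.66*a - 3.14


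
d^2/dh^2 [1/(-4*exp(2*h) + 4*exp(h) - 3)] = 4*(-8*(2*exp(h) - 1)^2*exp(h) + (4*exp(h) - 1)*(4*exp(2*h) - 4*exp(h) + 3))*exp(h)/(4*exp(2*h) - 4*exp(h) + 3)^3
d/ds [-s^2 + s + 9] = 1 - 2*s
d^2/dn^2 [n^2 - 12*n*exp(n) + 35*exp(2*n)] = -12*n*exp(n) + 140*exp(2*n) - 24*exp(n) + 2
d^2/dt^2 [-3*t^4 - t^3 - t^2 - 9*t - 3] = -36*t^2 - 6*t - 2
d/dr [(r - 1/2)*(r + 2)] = 2*r + 3/2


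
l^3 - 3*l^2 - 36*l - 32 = (l - 8)*(l + 1)*(l + 4)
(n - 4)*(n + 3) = n^2 - n - 12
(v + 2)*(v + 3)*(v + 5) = v^3 + 10*v^2 + 31*v + 30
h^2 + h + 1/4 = (h + 1/2)^2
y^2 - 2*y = y*(y - 2)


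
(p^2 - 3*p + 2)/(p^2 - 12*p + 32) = (p^2 - 3*p + 2)/(p^2 - 12*p + 32)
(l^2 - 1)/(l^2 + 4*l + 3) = (l - 1)/(l + 3)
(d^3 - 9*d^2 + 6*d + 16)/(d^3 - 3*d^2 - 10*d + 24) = (d^2 - 7*d - 8)/(d^2 - d - 12)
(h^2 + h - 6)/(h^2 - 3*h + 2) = (h + 3)/(h - 1)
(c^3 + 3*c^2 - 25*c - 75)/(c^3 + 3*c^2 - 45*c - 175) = (c^2 - 2*c - 15)/(c^2 - 2*c - 35)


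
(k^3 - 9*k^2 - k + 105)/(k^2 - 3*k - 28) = (k^2 - 2*k - 15)/(k + 4)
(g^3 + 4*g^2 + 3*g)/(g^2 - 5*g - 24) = g*(g + 1)/(g - 8)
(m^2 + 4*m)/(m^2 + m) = (m + 4)/(m + 1)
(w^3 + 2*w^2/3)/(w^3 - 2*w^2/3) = (3*w + 2)/(3*w - 2)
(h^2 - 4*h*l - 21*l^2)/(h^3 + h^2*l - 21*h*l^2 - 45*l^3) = (h - 7*l)/(h^2 - 2*h*l - 15*l^2)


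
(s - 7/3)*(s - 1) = s^2 - 10*s/3 + 7/3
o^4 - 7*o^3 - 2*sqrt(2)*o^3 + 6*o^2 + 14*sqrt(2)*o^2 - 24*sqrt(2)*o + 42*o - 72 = (o - 4)*(o - 3)*(o - 3*sqrt(2))*(o + sqrt(2))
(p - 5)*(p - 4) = p^2 - 9*p + 20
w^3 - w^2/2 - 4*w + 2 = (w - 2)*(w - 1/2)*(w + 2)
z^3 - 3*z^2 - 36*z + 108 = (z - 6)*(z - 3)*(z + 6)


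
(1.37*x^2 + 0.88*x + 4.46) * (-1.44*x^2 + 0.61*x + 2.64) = -1.9728*x^4 - 0.4315*x^3 - 2.2688*x^2 + 5.0438*x + 11.7744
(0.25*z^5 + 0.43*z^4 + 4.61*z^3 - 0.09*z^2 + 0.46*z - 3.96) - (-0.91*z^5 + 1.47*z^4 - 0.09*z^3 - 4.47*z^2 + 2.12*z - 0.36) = 1.16*z^5 - 1.04*z^4 + 4.7*z^3 + 4.38*z^2 - 1.66*z - 3.6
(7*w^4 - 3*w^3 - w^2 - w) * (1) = 7*w^4 - 3*w^3 - w^2 - w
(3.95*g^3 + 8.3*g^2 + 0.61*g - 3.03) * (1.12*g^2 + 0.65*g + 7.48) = 4.424*g^5 + 11.8635*g^4 + 35.6242*g^3 + 59.0869*g^2 + 2.5933*g - 22.6644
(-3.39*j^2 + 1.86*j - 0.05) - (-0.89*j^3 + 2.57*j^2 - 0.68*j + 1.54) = 0.89*j^3 - 5.96*j^2 + 2.54*j - 1.59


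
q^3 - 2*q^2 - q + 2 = (q - 2)*(q - 1)*(q + 1)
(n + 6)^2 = n^2 + 12*n + 36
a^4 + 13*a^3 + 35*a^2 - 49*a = a*(a - 1)*(a + 7)^2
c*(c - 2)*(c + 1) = c^3 - c^2 - 2*c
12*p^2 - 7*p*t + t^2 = (-4*p + t)*(-3*p + t)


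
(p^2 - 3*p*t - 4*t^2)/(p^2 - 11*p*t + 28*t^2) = (p + t)/(p - 7*t)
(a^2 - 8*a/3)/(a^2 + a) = (a - 8/3)/(a + 1)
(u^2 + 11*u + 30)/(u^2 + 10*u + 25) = (u + 6)/(u + 5)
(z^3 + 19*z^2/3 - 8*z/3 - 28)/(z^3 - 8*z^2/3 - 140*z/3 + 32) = (3*z^2 + z - 14)/(3*z^2 - 26*z + 16)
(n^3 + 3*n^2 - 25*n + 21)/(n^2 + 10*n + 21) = (n^2 - 4*n + 3)/(n + 3)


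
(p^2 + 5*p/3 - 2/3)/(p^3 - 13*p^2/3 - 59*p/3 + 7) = (p + 2)/(p^2 - 4*p - 21)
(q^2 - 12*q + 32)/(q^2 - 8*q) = (q - 4)/q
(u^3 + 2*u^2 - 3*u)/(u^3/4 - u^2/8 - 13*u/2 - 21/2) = 8*u*(-u^2 - 2*u + 3)/(-2*u^3 + u^2 + 52*u + 84)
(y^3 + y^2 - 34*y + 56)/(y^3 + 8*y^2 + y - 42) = (y - 4)/(y + 3)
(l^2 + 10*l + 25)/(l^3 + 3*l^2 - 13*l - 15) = (l + 5)/(l^2 - 2*l - 3)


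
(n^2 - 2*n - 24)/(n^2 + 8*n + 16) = (n - 6)/(n + 4)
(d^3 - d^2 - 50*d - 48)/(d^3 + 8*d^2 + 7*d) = (d^2 - 2*d - 48)/(d*(d + 7))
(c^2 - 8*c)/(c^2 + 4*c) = (c - 8)/(c + 4)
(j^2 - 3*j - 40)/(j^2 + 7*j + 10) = (j - 8)/(j + 2)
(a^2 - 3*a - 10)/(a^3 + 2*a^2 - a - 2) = (a - 5)/(a^2 - 1)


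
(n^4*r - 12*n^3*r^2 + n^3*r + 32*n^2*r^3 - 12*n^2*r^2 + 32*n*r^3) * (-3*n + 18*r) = -3*n^5*r + 54*n^4*r^2 - 3*n^4*r - 312*n^3*r^3 + 54*n^3*r^2 + 576*n^2*r^4 - 312*n^2*r^3 + 576*n*r^4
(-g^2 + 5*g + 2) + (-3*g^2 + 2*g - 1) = -4*g^2 + 7*g + 1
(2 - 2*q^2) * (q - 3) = -2*q^3 + 6*q^2 + 2*q - 6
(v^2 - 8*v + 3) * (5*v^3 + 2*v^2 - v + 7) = 5*v^5 - 38*v^4 - 2*v^3 + 21*v^2 - 59*v + 21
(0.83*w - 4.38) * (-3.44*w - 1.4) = -2.8552*w^2 + 13.9052*w + 6.132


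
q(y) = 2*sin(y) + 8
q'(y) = 2*cos(y)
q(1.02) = 9.70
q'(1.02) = 1.05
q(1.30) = 9.93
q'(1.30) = 0.53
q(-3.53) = 8.76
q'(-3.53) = -1.85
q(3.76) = 6.84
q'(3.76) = -1.63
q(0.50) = 8.96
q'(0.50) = 1.76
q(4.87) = 6.02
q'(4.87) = 0.31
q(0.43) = 8.83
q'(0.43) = 1.82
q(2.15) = 9.67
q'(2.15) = -1.09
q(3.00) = 8.28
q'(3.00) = -1.98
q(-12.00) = 9.07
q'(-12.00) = 1.69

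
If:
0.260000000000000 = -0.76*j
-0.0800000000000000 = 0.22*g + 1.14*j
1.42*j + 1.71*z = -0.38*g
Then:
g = 1.41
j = -0.34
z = -0.03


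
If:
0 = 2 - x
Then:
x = 2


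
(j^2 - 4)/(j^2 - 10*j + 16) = (j + 2)/(j - 8)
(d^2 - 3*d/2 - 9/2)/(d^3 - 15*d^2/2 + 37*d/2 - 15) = (2*d + 3)/(2*d^2 - 9*d + 10)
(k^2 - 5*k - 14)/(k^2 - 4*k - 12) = (k - 7)/(k - 6)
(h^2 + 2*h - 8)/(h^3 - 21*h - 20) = (h - 2)/(h^2 - 4*h - 5)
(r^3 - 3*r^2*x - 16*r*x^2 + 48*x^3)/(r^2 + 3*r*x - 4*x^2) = (-r^2 + 7*r*x - 12*x^2)/(-r + x)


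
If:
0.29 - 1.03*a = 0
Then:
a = 0.28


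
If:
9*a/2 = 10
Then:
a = 20/9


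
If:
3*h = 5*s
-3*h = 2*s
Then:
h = 0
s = 0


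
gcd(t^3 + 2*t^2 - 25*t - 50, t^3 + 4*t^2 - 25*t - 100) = t^2 - 25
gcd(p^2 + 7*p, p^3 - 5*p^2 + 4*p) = p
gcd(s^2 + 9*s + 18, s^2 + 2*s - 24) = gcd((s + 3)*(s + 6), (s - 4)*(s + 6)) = s + 6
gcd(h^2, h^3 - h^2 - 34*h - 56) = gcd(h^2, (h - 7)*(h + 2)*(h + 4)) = 1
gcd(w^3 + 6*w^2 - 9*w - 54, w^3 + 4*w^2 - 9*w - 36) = w^2 - 9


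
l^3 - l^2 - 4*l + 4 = (l - 2)*(l - 1)*(l + 2)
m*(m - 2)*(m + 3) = m^3 + m^2 - 6*m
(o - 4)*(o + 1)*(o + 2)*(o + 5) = o^4 + 4*o^3 - 15*o^2 - 58*o - 40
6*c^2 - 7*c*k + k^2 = (-6*c + k)*(-c + k)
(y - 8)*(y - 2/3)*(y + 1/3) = y^3 - 25*y^2/3 + 22*y/9 + 16/9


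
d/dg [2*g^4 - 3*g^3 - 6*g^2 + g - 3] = 8*g^3 - 9*g^2 - 12*g + 1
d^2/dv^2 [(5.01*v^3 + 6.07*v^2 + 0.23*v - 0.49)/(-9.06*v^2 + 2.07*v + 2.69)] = (-552.57057*v^3 - 813.663702*v^2 - 306.287046*v - 57.201662)/(743.677416*v^6 - 509.739156*v^5 - 545.95107*v^4 + 293.823045*v^3 + 162.098055*v^2 - 44.936181*v - 19.465109)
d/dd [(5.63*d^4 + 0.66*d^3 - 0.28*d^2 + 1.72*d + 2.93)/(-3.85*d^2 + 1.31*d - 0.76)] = (-43.351*d^5 + 19.5849*d^4 - 15.386*d^3 + 4.7504*d^2 + 22.9866*d - 5.1455)/(14.8225*d^4 - 10.087*d^3 + 7.5681*d^2 - 1.9912*d + 0.5776)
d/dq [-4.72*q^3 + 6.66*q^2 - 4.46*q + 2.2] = -14.16*q^2 + 13.32*q - 4.46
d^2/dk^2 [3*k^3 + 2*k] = 18*k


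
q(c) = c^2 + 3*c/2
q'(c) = 2*c + 3/2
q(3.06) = 13.95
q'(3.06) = 7.62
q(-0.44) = -0.47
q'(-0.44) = 0.62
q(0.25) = 0.44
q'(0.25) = 2.00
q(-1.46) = -0.06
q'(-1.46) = -1.42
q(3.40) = 16.66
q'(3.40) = 8.30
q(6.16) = 47.19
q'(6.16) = 13.82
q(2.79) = 11.97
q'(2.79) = 7.08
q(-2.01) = 1.03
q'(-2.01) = -2.52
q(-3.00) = 4.50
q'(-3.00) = -4.50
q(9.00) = 94.50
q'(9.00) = 19.50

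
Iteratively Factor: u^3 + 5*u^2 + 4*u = (u + 4)*(u^2 + u) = u*(u + 4)*(u + 1)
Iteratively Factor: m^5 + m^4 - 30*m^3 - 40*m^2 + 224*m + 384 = (m + 3)*(m^4 - 2*m^3 - 24*m^2 + 32*m + 128) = (m + 2)*(m + 3)*(m^3 - 4*m^2 - 16*m + 64) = (m - 4)*(m + 2)*(m + 3)*(m^2 - 16) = (m - 4)^2*(m + 2)*(m + 3)*(m + 4)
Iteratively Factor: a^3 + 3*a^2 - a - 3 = (a - 1)*(a^2 + 4*a + 3) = (a - 1)*(a + 1)*(a + 3)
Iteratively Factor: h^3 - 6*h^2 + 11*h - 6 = (h - 1)*(h^2 - 5*h + 6) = (h - 3)*(h - 1)*(h - 2)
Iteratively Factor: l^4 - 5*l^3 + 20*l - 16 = (l - 4)*(l^3 - l^2 - 4*l + 4) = (l - 4)*(l - 2)*(l^2 + l - 2) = (l - 4)*(l - 2)*(l + 2)*(l - 1)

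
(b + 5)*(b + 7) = b^2 + 12*b + 35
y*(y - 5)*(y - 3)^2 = y^4 - 11*y^3 + 39*y^2 - 45*y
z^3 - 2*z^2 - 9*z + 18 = (z - 3)*(z - 2)*(z + 3)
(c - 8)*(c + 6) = c^2 - 2*c - 48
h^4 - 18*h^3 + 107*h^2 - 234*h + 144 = (h - 8)*(h - 6)*(h - 3)*(h - 1)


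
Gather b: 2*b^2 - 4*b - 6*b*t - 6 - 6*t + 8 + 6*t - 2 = 2*b^2 + b*(-6*t - 4)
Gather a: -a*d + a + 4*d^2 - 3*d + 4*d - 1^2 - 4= a*(1 - d) + 4*d^2 + d - 5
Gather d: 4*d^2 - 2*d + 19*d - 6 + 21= 4*d^2 + 17*d + 15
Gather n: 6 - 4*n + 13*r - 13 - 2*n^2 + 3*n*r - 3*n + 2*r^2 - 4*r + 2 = -2*n^2 + n*(3*r - 7) + 2*r^2 + 9*r - 5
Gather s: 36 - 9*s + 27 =63 - 9*s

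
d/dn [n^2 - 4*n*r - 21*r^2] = 2*n - 4*r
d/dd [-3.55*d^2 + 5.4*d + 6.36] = 5.4 - 7.1*d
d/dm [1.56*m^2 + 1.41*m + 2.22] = 3.12*m + 1.41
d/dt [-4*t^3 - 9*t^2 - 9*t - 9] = -12*t^2 - 18*t - 9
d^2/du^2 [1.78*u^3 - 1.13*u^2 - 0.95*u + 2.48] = 10.68*u - 2.26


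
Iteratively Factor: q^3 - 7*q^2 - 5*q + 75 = (q - 5)*(q^2 - 2*q - 15) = (q - 5)*(q + 3)*(q - 5)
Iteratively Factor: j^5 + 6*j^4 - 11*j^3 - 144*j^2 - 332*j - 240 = (j + 3)*(j^4 + 3*j^3 - 20*j^2 - 84*j - 80) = (j + 3)*(j + 4)*(j^3 - j^2 - 16*j - 20) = (j - 5)*(j + 3)*(j + 4)*(j^2 + 4*j + 4) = (j - 5)*(j + 2)*(j + 3)*(j + 4)*(j + 2)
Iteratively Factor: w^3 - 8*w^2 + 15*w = (w - 5)*(w^2 - 3*w) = w*(w - 5)*(w - 3)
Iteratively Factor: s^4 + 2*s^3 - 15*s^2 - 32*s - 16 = (s + 1)*(s^3 + s^2 - 16*s - 16) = (s + 1)^2*(s^2 - 16) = (s + 1)^2*(s + 4)*(s - 4)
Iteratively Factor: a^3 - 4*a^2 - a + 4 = (a - 1)*(a^2 - 3*a - 4) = (a - 4)*(a - 1)*(a + 1)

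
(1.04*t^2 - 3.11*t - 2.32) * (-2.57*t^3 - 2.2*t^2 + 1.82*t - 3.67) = -2.6728*t^5 + 5.7047*t^4 + 14.6972*t^3 - 4.373*t^2 + 7.1913*t + 8.5144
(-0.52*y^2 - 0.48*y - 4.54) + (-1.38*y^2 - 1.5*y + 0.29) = -1.9*y^2 - 1.98*y - 4.25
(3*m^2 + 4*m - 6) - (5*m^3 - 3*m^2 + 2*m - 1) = -5*m^3 + 6*m^2 + 2*m - 5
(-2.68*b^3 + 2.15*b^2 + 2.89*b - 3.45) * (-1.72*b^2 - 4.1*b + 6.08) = 4.6096*b^5 + 7.29*b^4 - 30.0802*b^3 + 7.157*b^2 + 31.7162*b - 20.976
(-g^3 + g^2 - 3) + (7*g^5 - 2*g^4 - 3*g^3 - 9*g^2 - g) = 7*g^5 - 2*g^4 - 4*g^3 - 8*g^2 - g - 3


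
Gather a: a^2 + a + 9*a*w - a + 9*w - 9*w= a^2 + 9*a*w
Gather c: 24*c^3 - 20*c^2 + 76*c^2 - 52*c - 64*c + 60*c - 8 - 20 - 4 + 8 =24*c^3 + 56*c^2 - 56*c - 24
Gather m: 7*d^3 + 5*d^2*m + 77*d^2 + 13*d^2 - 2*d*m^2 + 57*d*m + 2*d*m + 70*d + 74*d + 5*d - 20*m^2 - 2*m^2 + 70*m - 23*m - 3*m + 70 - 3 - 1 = 7*d^3 + 90*d^2 + 149*d + m^2*(-2*d - 22) + m*(5*d^2 + 59*d + 44) + 66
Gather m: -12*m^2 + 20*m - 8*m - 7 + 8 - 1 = -12*m^2 + 12*m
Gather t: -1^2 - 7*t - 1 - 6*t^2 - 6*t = -6*t^2 - 13*t - 2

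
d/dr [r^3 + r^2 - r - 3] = 3*r^2 + 2*r - 1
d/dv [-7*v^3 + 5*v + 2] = 5 - 21*v^2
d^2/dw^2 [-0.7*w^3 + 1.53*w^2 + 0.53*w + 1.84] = 3.06 - 4.2*w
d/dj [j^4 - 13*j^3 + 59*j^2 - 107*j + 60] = 4*j^3 - 39*j^2 + 118*j - 107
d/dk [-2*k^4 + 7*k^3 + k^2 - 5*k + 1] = -8*k^3 + 21*k^2 + 2*k - 5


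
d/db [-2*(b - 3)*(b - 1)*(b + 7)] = -6*b^2 - 12*b + 50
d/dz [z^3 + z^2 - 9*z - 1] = 3*z^2 + 2*z - 9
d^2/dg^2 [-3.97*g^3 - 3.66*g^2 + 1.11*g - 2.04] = -23.82*g - 7.32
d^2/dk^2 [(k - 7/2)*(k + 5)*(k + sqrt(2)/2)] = 6*k + sqrt(2) + 3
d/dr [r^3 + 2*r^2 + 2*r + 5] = 3*r^2 + 4*r + 2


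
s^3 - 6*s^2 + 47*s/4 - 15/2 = (s - 5/2)*(s - 2)*(s - 3/2)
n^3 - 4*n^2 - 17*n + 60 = (n - 5)*(n - 3)*(n + 4)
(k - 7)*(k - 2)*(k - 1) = k^3 - 10*k^2 + 23*k - 14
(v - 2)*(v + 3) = v^2 + v - 6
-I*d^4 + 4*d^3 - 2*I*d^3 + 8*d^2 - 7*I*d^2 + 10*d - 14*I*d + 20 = (d + 2)*(d - 2*I)*(d + 5*I)*(-I*d + 1)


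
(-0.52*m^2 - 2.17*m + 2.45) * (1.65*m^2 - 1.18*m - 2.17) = -0.858*m^4 - 2.9669*m^3 + 7.7315*m^2 + 1.8179*m - 5.3165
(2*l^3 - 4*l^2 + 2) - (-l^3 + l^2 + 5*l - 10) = 3*l^3 - 5*l^2 - 5*l + 12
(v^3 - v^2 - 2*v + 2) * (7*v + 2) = 7*v^4 - 5*v^3 - 16*v^2 + 10*v + 4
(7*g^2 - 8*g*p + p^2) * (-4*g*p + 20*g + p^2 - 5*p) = -28*g^3*p + 140*g^3 + 39*g^2*p^2 - 195*g^2*p - 12*g*p^3 + 60*g*p^2 + p^4 - 5*p^3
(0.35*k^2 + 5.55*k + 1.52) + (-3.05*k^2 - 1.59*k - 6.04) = -2.7*k^2 + 3.96*k - 4.52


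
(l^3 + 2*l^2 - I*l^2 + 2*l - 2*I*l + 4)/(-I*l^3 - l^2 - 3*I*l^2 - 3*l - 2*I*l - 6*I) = I*(l + 2)/(l + 3)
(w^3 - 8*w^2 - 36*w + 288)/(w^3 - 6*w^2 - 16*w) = (w^2 - 36)/(w*(w + 2))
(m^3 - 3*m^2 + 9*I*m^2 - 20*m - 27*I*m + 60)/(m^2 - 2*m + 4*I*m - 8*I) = (m^2 + m*(-3 + 5*I) - 15*I)/(m - 2)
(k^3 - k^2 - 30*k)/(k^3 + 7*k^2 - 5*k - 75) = k*(k - 6)/(k^2 + 2*k - 15)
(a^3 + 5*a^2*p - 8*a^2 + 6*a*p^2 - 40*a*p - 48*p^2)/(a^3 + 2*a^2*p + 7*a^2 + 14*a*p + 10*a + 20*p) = (a^2 + 3*a*p - 8*a - 24*p)/(a^2 + 7*a + 10)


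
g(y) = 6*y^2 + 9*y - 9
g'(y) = 12*y + 9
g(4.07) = 127.02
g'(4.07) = 57.84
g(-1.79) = -5.89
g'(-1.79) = -12.48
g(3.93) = 119.04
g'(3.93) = 56.16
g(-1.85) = -5.12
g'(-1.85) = -13.20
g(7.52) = 397.98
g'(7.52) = 99.24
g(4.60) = 159.36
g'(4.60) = 64.20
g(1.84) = 27.87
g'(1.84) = 31.08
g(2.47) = 49.84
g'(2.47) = 38.64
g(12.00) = 963.00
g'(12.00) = 153.00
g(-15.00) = 1206.00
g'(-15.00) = -171.00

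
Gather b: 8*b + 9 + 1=8*b + 10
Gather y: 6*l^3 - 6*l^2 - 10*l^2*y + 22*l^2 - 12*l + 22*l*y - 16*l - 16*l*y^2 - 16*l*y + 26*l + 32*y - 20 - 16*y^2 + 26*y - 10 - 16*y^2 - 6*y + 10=6*l^3 + 16*l^2 - 2*l + y^2*(-16*l - 32) + y*(-10*l^2 + 6*l + 52) - 20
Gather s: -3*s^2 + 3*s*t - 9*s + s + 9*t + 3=-3*s^2 + s*(3*t - 8) + 9*t + 3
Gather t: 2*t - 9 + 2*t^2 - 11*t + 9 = 2*t^2 - 9*t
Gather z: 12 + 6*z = 6*z + 12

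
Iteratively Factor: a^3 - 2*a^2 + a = (a - 1)*(a^2 - a) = a*(a - 1)*(a - 1)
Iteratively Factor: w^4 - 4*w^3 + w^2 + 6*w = (w - 3)*(w^3 - w^2 - 2*w) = (w - 3)*(w + 1)*(w^2 - 2*w) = (w - 3)*(w - 2)*(w + 1)*(w)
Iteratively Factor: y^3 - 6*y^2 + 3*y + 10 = (y + 1)*(y^2 - 7*y + 10) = (y - 2)*(y + 1)*(y - 5)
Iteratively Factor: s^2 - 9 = (s + 3)*(s - 3)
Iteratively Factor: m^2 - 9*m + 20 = (m - 4)*(m - 5)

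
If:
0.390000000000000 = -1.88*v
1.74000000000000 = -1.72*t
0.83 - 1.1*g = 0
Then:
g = 0.75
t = -1.01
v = -0.21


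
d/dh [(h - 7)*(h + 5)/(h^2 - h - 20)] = (h^2 + 30*h + 5)/(h^4 - 2*h^3 - 39*h^2 + 40*h + 400)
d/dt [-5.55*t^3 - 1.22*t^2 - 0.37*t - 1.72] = -16.65*t^2 - 2.44*t - 0.37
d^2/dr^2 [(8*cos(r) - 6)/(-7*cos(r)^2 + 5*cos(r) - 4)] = 4*(-1764*(1 - cos(2*r))^2*cos(r) + 448*(1 - cos(2*r))^2 + 2455*cos(r) - 654*cos(2*r) - 819*cos(3*r) + 392*cos(5*r) - 1734)/(10*cos(r) - 7*cos(2*r) - 15)^3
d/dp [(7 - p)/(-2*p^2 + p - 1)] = (2*p^2 - p - (p - 7)*(4*p - 1) + 1)/(2*p^2 - p + 1)^2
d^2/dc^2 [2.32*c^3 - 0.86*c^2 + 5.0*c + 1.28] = 13.92*c - 1.72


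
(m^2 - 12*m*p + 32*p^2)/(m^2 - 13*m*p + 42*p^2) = (m^2 - 12*m*p + 32*p^2)/(m^2 - 13*m*p + 42*p^2)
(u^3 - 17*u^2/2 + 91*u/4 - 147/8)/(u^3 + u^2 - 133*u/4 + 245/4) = (4*u^2 - 20*u + 21)/(2*(2*u^2 + 9*u - 35))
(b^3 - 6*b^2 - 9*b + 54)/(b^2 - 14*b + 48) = (b^2 - 9)/(b - 8)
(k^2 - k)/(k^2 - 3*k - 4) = k*(1 - k)/(-k^2 + 3*k + 4)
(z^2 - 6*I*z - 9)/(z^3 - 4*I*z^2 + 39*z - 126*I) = (z - 3*I)/(z^2 - I*z + 42)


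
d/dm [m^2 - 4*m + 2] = 2*m - 4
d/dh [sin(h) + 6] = cos(h)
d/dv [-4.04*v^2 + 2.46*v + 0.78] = 2.46 - 8.08*v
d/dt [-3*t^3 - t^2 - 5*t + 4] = -9*t^2 - 2*t - 5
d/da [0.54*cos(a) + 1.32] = -0.54*sin(a)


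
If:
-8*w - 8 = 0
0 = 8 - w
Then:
No Solution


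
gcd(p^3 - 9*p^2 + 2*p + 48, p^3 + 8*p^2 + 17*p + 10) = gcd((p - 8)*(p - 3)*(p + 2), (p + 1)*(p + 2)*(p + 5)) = p + 2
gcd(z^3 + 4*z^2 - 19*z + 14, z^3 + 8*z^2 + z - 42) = z^2 + 5*z - 14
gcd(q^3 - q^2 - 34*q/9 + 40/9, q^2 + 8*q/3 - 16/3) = q - 4/3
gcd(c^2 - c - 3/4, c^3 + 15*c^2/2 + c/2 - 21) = c - 3/2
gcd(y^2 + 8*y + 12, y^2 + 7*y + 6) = y + 6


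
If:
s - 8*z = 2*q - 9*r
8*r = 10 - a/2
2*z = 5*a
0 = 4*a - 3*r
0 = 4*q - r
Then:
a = 60/67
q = 20/67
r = 80/67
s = 520/67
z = 150/67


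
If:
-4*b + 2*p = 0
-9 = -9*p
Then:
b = 1/2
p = 1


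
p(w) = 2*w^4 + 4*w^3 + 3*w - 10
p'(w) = 8*w^3 + 12*w^2 + 3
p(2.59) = 157.26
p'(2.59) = 222.49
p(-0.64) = -12.63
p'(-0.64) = 5.82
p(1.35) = 10.53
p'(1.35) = 44.55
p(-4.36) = 368.12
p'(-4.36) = -431.94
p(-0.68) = -12.87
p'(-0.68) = 6.03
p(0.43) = -8.32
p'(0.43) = 5.85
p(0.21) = -9.33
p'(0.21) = 3.60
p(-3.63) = 135.04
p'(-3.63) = -221.53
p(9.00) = 16055.00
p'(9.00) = 6807.00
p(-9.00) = 10169.00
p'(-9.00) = -4857.00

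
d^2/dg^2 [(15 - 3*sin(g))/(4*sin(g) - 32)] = 9*(sin(g)^2 + 8*sin(g) - 2)/(4*(sin(g) - 8)^3)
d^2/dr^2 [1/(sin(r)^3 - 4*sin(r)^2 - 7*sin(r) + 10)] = (-9*sin(r)^5 + 35*sin(r)^4 - 3*sin(r)^3 - 61*sin(r)^2 - 216*sin(r) - 178)/((sin(r) - 5)^3*(sin(r) - 1)^2*(sin(r) + 2)^3)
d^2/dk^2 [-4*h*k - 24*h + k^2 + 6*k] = 2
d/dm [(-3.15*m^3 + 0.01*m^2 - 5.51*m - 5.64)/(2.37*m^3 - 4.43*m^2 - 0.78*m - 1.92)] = (13.9308*m^4 + 31.0314*m^3 + 33.8273*m^2 - 50.0088*m + 6.18)/(5.6169*m^6 - 20.9982*m^5 + 15.9277*m^4 - 2.19*m^3 + 17.6196*m^2 + 2.9952*m + 3.6864)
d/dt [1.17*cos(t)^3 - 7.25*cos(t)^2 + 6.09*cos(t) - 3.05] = (-3.51*cos(t)^2 + 14.5*cos(t) - 6.09)*sin(t)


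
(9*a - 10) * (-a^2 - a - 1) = -9*a^3 + a^2 + a + 10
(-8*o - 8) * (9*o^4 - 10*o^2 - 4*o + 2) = -72*o^5 - 72*o^4 + 80*o^3 + 112*o^2 + 16*o - 16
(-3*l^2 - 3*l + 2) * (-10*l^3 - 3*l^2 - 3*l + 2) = 30*l^5 + 39*l^4 - 2*l^3 - 3*l^2 - 12*l + 4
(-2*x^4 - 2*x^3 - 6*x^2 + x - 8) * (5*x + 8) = -10*x^5 - 26*x^4 - 46*x^3 - 43*x^2 - 32*x - 64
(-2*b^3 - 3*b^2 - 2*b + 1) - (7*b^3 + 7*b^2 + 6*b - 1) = -9*b^3 - 10*b^2 - 8*b + 2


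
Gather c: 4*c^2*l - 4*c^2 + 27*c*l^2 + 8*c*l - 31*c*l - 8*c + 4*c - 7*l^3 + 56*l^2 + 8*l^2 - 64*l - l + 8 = c^2*(4*l - 4) + c*(27*l^2 - 23*l - 4) - 7*l^3 + 64*l^2 - 65*l + 8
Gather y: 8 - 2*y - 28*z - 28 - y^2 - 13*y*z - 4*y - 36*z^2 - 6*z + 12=-y^2 + y*(-13*z - 6) - 36*z^2 - 34*z - 8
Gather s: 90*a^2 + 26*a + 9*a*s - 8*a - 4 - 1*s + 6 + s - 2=90*a^2 + 9*a*s + 18*a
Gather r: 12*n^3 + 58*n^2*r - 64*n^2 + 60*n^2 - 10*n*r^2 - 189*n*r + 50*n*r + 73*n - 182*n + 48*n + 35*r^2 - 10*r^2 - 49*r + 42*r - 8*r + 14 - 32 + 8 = 12*n^3 - 4*n^2 - 61*n + r^2*(25 - 10*n) + r*(58*n^2 - 139*n - 15) - 10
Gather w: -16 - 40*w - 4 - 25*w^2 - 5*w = -25*w^2 - 45*w - 20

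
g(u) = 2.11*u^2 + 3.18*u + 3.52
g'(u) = 4.22*u + 3.18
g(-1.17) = 2.69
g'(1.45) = 9.30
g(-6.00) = 60.40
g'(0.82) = 6.64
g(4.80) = 67.40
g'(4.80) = 23.44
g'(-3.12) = -9.99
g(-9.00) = 145.81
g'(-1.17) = -1.76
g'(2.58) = 14.07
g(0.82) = 7.55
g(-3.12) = 14.14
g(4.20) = 54.10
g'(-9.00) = -34.80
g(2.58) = 25.77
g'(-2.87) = -8.93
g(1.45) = 12.57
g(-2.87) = 11.77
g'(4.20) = 20.90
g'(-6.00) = -22.14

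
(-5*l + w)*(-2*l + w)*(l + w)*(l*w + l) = 10*l^4*w + 10*l^4 + 3*l^3*w^2 + 3*l^3*w - 6*l^2*w^3 - 6*l^2*w^2 + l*w^4 + l*w^3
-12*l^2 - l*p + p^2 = (-4*l + p)*(3*l + p)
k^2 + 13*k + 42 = (k + 6)*(k + 7)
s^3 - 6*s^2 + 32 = (s - 4)^2*(s + 2)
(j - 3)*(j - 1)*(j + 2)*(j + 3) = j^4 + j^3 - 11*j^2 - 9*j + 18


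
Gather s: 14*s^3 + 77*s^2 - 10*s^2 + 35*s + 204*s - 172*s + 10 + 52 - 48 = 14*s^3 + 67*s^2 + 67*s + 14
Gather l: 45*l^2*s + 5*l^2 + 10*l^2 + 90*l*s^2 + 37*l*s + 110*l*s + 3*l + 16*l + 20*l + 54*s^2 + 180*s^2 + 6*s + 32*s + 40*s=l^2*(45*s + 15) + l*(90*s^2 + 147*s + 39) + 234*s^2 + 78*s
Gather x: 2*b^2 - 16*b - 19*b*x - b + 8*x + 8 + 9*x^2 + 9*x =2*b^2 - 17*b + 9*x^2 + x*(17 - 19*b) + 8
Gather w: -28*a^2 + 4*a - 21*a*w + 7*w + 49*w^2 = -28*a^2 + 4*a + 49*w^2 + w*(7 - 21*a)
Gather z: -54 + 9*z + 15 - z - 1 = 8*z - 40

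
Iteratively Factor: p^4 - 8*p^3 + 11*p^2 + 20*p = (p + 1)*(p^3 - 9*p^2 + 20*p) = (p - 5)*(p + 1)*(p^2 - 4*p) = (p - 5)*(p - 4)*(p + 1)*(p)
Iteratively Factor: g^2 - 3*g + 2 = (g - 2)*(g - 1)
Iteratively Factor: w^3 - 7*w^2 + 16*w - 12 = (w - 2)*(w^2 - 5*w + 6) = (w - 3)*(w - 2)*(w - 2)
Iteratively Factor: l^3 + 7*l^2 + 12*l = (l)*(l^2 + 7*l + 12) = l*(l + 3)*(l + 4)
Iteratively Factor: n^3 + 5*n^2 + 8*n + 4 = (n + 2)*(n^2 + 3*n + 2) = (n + 2)^2*(n + 1)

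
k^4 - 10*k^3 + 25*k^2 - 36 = (k - 6)*(k - 3)*(k - 2)*(k + 1)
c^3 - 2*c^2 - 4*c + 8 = (c - 2)^2*(c + 2)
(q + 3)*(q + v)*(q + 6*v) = q^3 + 7*q^2*v + 3*q^2 + 6*q*v^2 + 21*q*v + 18*v^2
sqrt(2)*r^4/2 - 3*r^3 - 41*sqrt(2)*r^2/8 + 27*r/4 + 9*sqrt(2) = (r - 3/2)*(r + 3/2)*(r - 4*sqrt(2))*(sqrt(2)*r/2 + 1)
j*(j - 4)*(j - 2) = j^3 - 6*j^2 + 8*j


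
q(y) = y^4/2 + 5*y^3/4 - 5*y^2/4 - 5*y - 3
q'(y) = 2*y^3 + 15*y^2/4 - 5*y/2 - 5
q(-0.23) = -1.93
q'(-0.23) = -4.25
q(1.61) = -5.71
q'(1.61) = 9.04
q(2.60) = 20.37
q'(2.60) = 49.00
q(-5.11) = 164.04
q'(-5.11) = -161.17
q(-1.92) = -0.06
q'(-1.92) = -0.53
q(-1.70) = -0.08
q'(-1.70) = 0.26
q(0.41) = -5.16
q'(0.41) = -5.26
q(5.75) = 711.12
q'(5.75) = 484.83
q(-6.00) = 360.00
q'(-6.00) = -287.00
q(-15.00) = 20884.50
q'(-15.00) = -5873.75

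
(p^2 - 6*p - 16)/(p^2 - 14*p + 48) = (p + 2)/(p - 6)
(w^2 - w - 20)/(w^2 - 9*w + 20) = (w + 4)/(w - 4)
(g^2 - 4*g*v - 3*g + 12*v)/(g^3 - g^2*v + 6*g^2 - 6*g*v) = (g^2 - 4*g*v - 3*g + 12*v)/(g*(g^2 - g*v + 6*g - 6*v))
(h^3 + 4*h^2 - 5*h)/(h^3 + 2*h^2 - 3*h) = (h + 5)/(h + 3)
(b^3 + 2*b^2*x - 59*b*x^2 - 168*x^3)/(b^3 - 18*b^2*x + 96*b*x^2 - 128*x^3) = (b^2 + 10*b*x + 21*x^2)/(b^2 - 10*b*x + 16*x^2)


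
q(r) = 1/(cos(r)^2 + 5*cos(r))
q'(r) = (2*sin(r)*cos(r) + 5*sin(r))/(cos(r)^2 + 5*cos(r))^2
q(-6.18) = 0.17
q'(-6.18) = 0.02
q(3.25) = -0.25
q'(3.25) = -0.02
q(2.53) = -0.29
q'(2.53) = 0.16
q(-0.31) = 0.18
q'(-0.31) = -0.07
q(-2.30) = -0.35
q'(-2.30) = -0.33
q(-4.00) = -0.35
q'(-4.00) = 0.35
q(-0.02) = 0.17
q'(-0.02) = -0.00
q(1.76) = -1.10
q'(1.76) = 5.54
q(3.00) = -0.25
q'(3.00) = 0.03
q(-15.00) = -0.31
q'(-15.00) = -0.22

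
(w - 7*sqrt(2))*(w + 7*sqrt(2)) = w^2 - 98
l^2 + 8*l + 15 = (l + 3)*(l + 5)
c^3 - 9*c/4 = c*(c - 3/2)*(c + 3/2)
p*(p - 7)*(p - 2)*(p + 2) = p^4 - 7*p^3 - 4*p^2 + 28*p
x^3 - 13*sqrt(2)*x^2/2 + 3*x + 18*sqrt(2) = (x - 6*sqrt(2))*(x - 3*sqrt(2)/2)*(x + sqrt(2))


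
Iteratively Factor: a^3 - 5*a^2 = (a)*(a^2 - 5*a) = a^2*(a - 5)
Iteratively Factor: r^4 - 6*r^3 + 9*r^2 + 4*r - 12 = (r - 3)*(r^3 - 3*r^2 + 4) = (r - 3)*(r - 2)*(r^2 - r - 2) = (r - 3)*(r - 2)^2*(r + 1)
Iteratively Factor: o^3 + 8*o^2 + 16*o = (o + 4)*(o^2 + 4*o) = (o + 4)^2*(o)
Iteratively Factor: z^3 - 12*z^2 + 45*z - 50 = (z - 5)*(z^2 - 7*z + 10) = (z - 5)*(z - 2)*(z - 5)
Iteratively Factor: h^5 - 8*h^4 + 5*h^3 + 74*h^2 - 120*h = (h)*(h^4 - 8*h^3 + 5*h^2 + 74*h - 120) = h*(h - 5)*(h^3 - 3*h^2 - 10*h + 24) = h*(h - 5)*(h - 4)*(h^2 + h - 6) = h*(h - 5)*(h - 4)*(h - 2)*(h + 3)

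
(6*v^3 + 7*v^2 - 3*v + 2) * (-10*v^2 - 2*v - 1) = -60*v^5 - 82*v^4 + 10*v^3 - 21*v^2 - v - 2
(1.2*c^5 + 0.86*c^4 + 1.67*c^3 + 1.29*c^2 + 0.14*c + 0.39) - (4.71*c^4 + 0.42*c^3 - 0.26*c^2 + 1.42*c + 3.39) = 1.2*c^5 - 3.85*c^4 + 1.25*c^3 + 1.55*c^2 - 1.28*c - 3.0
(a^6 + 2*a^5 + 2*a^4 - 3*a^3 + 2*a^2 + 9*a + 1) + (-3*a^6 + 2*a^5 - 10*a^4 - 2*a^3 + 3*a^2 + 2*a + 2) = -2*a^6 + 4*a^5 - 8*a^4 - 5*a^3 + 5*a^2 + 11*a + 3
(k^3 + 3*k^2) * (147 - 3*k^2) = -3*k^5 - 9*k^4 + 147*k^3 + 441*k^2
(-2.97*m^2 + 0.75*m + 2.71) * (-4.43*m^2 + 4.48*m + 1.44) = 13.1571*m^4 - 16.6281*m^3 - 12.9221*m^2 + 13.2208*m + 3.9024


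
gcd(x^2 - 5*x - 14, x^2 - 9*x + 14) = x - 7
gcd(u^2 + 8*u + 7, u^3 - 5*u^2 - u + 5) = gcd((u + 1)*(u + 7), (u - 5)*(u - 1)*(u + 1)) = u + 1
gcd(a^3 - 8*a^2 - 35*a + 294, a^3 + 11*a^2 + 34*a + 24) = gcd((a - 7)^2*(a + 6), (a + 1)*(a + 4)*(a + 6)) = a + 6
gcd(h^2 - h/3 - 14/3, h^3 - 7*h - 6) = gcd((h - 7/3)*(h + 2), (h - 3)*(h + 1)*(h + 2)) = h + 2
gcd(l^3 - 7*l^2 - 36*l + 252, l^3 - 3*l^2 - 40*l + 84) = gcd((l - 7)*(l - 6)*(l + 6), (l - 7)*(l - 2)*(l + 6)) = l^2 - l - 42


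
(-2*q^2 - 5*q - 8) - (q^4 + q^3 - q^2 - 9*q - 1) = -q^4 - q^3 - q^2 + 4*q - 7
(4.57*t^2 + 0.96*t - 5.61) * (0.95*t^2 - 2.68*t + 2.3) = 4.3415*t^4 - 11.3356*t^3 + 2.6087*t^2 + 17.2428*t - 12.903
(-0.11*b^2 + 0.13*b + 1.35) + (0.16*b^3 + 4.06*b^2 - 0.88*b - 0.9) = 0.16*b^3 + 3.95*b^2 - 0.75*b + 0.45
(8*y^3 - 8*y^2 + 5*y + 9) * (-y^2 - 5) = -8*y^5 + 8*y^4 - 45*y^3 + 31*y^2 - 25*y - 45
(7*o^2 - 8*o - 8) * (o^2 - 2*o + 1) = 7*o^4 - 22*o^3 + 15*o^2 + 8*o - 8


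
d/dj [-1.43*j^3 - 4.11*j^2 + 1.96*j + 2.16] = -4.29*j^2 - 8.22*j + 1.96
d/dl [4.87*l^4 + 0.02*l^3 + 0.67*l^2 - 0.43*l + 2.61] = 19.48*l^3 + 0.06*l^2 + 1.34*l - 0.43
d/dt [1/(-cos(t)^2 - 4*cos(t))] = -2*(cos(t) + 2)*sin(t)/((cos(t) + 4)^2*cos(t)^2)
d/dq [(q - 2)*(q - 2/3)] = 2*q - 8/3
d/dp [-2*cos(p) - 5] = 2*sin(p)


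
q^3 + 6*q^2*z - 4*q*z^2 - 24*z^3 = (q - 2*z)*(q + 2*z)*(q + 6*z)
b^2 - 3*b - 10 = (b - 5)*(b + 2)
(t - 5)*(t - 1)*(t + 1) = t^3 - 5*t^2 - t + 5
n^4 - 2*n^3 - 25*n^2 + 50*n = n*(n - 5)*(n - 2)*(n + 5)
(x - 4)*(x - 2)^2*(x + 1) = x^4 - 7*x^3 + 12*x^2 + 4*x - 16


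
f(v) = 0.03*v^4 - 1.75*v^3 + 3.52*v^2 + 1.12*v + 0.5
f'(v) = 0.12*v^3 - 5.25*v^2 + 7.04*v + 1.12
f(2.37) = 0.58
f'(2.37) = -10.09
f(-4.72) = 272.54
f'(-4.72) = -161.69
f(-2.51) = 48.73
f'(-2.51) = -51.52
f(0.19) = 0.83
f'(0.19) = 2.27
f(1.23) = 4.02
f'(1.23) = 2.06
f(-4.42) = 226.88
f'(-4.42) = -142.93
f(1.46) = 4.33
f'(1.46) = 0.58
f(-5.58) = 436.98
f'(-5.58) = -222.48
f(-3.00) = 78.50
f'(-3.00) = -70.49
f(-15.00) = 8200.70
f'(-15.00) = -1690.73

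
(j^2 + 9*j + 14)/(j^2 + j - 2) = (j + 7)/(j - 1)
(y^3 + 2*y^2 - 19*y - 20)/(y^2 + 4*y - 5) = (y^2 - 3*y - 4)/(y - 1)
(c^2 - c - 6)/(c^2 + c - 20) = (c^2 - c - 6)/(c^2 + c - 20)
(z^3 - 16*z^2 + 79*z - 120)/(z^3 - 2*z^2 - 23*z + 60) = (z^2 - 13*z + 40)/(z^2 + z - 20)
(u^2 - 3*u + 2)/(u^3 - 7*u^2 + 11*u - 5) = (u - 2)/(u^2 - 6*u + 5)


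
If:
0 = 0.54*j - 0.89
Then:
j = 1.65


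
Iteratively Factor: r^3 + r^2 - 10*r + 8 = (r + 4)*(r^2 - 3*r + 2) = (r - 2)*(r + 4)*(r - 1)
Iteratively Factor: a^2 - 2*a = (a - 2)*(a)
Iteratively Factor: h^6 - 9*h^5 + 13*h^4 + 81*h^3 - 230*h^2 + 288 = (h - 3)*(h^5 - 6*h^4 - 5*h^3 + 66*h^2 - 32*h - 96) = (h - 3)*(h - 2)*(h^4 - 4*h^3 - 13*h^2 + 40*h + 48) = (h - 3)*(h - 2)*(h + 3)*(h^3 - 7*h^2 + 8*h + 16) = (h - 4)*(h - 3)*(h - 2)*(h + 3)*(h^2 - 3*h - 4) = (h - 4)*(h - 3)*(h - 2)*(h + 1)*(h + 3)*(h - 4)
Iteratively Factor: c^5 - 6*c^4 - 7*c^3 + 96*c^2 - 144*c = (c - 4)*(c^4 - 2*c^3 - 15*c^2 + 36*c) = (c - 4)*(c - 3)*(c^3 + c^2 - 12*c) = c*(c - 4)*(c - 3)*(c^2 + c - 12) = c*(c - 4)*(c - 3)^2*(c + 4)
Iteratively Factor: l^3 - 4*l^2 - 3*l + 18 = (l - 3)*(l^2 - l - 6) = (l - 3)^2*(l + 2)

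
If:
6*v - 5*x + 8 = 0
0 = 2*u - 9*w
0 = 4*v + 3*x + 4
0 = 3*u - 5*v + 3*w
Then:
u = -30/19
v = -22/19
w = -20/57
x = 4/19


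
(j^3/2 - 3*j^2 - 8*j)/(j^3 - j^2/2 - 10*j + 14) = j*(j^2 - 6*j - 16)/(2*j^3 - j^2 - 20*j + 28)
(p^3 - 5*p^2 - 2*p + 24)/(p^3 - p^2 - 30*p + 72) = (p + 2)/(p + 6)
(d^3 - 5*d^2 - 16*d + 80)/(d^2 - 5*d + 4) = (d^2 - d - 20)/(d - 1)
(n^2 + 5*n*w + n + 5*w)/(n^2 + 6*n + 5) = (n + 5*w)/(n + 5)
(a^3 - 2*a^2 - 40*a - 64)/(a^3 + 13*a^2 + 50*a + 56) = (a - 8)/(a + 7)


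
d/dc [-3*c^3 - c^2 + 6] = c*(-9*c - 2)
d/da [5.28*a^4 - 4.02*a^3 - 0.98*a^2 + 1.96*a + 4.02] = 21.12*a^3 - 12.06*a^2 - 1.96*a + 1.96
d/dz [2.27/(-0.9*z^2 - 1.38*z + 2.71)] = (4.086*z + 3.1326)/(0.9*z^2 + 1.38*z - 2.71)^2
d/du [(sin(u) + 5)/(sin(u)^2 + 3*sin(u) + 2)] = (-10*sin(u) + cos(u)^2 - 14)*cos(u)/(sin(u)^2 + 3*sin(u) + 2)^2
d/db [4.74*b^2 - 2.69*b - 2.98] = 9.48*b - 2.69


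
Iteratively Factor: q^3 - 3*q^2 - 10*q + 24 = (q - 2)*(q^2 - q - 12) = (q - 4)*(q - 2)*(q + 3)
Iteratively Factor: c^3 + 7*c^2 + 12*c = (c + 4)*(c^2 + 3*c) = (c + 3)*(c + 4)*(c)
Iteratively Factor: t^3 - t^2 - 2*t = (t - 2)*(t^2 + t) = t*(t - 2)*(t + 1)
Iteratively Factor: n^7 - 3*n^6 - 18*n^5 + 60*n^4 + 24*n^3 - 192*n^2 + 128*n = (n + 4)*(n^6 - 7*n^5 + 10*n^4 + 20*n^3 - 56*n^2 + 32*n) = (n - 1)*(n + 4)*(n^5 - 6*n^4 + 4*n^3 + 24*n^2 - 32*n) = (n - 2)*(n - 1)*(n + 4)*(n^4 - 4*n^3 - 4*n^2 + 16*n) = n*(n - 2)*(n - 1)*(n + 4)*(n^3 - 4*n^2 - 4*n + 16) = n*(n - 2)^2*(n - 1)*(n + 4)*(n^2 - 2*n - 8) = n*(n - 4)*(n - 2)^2*(n - 1)*(n + 4)*(n + 2)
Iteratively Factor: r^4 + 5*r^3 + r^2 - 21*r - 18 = (r + 1)*(r^3 + 4*r^2 - 3*r - 18) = (r + 1)*(r + 3)*(r^2 + r - 6) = (r + 1)*(r + 3)^2*(r - 2)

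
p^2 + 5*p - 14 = (p - 2)*(p + 7)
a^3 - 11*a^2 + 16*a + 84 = (a - 7)*(a - 6)*(a + 2)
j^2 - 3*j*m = j*(j - 3*m)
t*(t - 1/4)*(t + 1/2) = t^3 + t^2/4 - t/8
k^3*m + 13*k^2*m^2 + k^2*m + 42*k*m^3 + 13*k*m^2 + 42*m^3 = (k + 6*m)*(k + 7*m)*(k*m + m)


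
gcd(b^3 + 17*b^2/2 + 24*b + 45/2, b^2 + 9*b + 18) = b + 3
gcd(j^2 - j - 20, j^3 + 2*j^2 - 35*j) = j - 5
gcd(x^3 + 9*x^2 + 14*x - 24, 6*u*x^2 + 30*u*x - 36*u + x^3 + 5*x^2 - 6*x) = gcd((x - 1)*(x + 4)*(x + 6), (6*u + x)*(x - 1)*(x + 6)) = x^2 + 5*x - 6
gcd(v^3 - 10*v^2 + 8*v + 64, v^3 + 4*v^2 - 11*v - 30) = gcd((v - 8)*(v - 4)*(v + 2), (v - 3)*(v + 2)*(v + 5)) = v + 2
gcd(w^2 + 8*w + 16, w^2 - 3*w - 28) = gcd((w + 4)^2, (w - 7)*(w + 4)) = w + 4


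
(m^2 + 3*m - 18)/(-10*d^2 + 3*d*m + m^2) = (m^2 + 3*m - 18)/(-10*d^2 + 3*d*m + m^2)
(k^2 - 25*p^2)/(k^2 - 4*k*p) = (k^2 - 25*p^2)/(k*(k - 4*p))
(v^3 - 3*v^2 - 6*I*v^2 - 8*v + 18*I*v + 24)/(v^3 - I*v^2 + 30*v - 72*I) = (v^2 - v*(3 + 2*I) + 6*I)/(v^2 + 3*I*v + 18)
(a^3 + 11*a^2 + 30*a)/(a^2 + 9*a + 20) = a*(a + 6)/(a + 4)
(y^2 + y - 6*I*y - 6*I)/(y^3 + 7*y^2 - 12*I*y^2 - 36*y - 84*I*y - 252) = (y + 1)/(y^2 + y*(7 - 6*I) - 42*I)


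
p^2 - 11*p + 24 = (p - 8)*(p - 3)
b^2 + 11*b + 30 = (b + 5)*(b + 6)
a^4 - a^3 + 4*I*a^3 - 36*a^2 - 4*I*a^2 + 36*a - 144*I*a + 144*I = (a - 6)*(a - 1)*(a + 6)*(a + 4*I)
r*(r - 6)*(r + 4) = r^3 - 2*r^2 - 24*r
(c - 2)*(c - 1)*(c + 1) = c^3 - 2*c^2 - c + 2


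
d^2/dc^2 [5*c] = 0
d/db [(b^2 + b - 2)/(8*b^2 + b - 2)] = 7*b*(4 - b)/(64*b^4 + 16*b^3 - 31*b^2 - 4*b + 4)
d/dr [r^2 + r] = 2*r + 1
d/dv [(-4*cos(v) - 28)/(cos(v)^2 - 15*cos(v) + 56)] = 4*(sin(v)^2 - 14*cos(v) + 160)*sin(v)/(cos(v)^2 - 15*cos(v) + 56)^2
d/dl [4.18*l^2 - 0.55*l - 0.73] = 8.36*l - 0.55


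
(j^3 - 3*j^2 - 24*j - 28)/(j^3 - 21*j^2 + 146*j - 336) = (j^2 + 4*j + 4)/(j^2 - 14*j + 48)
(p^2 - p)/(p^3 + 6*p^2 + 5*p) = (p - 1)/(p^2 + 6*p + 5)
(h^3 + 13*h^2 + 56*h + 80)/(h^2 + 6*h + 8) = (h^2 + 9*h + 20)/(h + 2)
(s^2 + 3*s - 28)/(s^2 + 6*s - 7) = (s - 4)/(s - 1)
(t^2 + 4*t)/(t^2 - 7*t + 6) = t*(t + 4)/(t^2 - 7*t + 6)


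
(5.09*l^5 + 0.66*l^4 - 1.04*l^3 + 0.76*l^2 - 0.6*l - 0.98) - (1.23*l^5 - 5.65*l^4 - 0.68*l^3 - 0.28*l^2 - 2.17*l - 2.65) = 3.86*l^5 + 6.31*l^4 - 0.36*l^3 + 1.04*l^2 + 1.57*l + 1.67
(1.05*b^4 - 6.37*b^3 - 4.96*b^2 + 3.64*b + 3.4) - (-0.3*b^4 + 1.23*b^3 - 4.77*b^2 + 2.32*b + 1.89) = 1.35*b^4 - 7.6*b^3 - 0.19*b^2 + 1.32*b + 1.51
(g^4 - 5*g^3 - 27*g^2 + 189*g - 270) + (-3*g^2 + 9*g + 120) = g^4 - 5*g^3 - 30*g^2 + 198*g - 150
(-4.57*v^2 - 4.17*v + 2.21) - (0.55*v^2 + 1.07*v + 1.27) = -5.12*v^2 - 5.24*v + 0.94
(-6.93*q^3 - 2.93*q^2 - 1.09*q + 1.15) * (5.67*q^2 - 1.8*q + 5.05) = -39.2931*q^5 - 4.1391*q^4 - 35.9028*q^3 - 6.314*q^2 - 7.5745*q + 5.8075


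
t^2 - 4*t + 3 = (t - 3)*(t - 1)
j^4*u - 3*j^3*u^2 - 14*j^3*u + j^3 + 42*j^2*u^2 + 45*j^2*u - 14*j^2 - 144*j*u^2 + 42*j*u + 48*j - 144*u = (j - 8)*(j - 6)*(j - 3*u)*(j*u + 1)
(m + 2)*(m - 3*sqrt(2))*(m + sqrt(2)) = m^3 - 2*sqrt(2)*m^2 + 2*m^2 - 6*m - 4*sqrt(2)*m - 12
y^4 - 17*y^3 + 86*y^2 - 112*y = y*(y - 8)*(y - 7)*(y - 2)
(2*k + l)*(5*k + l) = 10*k^2 + 7*k*l + l^2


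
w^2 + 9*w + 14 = (w + 2)*(w + 7)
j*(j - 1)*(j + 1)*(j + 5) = j^4 + 5*j^3 - j^2 - 5*j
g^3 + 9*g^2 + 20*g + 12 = (g + 1)*(g + 2)*(g + 6)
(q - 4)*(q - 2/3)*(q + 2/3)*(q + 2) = q^4 - 2*q^3 - 76*q^2/9 + 8*q/9 + 32/9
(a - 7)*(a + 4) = a^2 - 3*a - 28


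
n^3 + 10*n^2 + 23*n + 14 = (n + 1)*(n + 2)*(n + 7)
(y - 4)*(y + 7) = y^2 + 3*y - 28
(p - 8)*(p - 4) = p^2 - 12*p + 32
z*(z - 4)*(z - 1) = z^3 - 5*z^2 + 4*z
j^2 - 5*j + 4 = (j - 4)*(j - 1)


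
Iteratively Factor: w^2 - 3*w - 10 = (w + 2)*(w - 5)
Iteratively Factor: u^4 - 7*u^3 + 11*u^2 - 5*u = (u - 5)*(u^3 - 2*u^2 + u) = (u - 5)*(u - 1)*(u^2 - u) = u*(u - 5)*(u - 1)*(u - 1)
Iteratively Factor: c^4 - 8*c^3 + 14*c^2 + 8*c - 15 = (c - 3)*(c^3 - 5*c^2 - c + 5) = (c - 3)*(c - 1)*(c^2 - 4*c - 5) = (c - 3)*(c - 1)*(c + 1)*(c - 5)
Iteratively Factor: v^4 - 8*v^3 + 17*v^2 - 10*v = (v - 1)*(v^3 - 7*v^2 + 10*v) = (v - 5)*(v - 1)*(v^2 - 2*v) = v*(v - 5)*(v - 1)*(v - 2)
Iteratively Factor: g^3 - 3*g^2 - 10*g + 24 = (g + 3)*(g^2 - 6*g + 8) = (g - 2)*(g + 3)*(g - 4)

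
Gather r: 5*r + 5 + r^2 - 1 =r^2 + 5*r + 4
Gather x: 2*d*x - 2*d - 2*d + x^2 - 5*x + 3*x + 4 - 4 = -4*d + x^2 + x*(2*d - 2)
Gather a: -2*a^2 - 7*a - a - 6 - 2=-2*a^2 - 8*a - 8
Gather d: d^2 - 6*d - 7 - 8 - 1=d^2 - 6*d - 16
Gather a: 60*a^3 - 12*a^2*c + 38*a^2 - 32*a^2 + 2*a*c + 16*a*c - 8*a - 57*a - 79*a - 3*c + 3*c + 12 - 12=60*a^3 + a^2*(6 - 12*c) + a*(18*c - 144)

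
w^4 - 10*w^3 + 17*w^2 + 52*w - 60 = (w - 6)*(w - 5)*(w - 1)*(w + 2)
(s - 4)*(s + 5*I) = s^2 - 4*s + 5*I*s - 20*I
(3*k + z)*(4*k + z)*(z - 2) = 12*k^2*z - 24*k^2 + 7*k*z^2 - 14*k*z + z^3 - 2*z^2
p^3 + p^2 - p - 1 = (p - 1)*(p + 1)^2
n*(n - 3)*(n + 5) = n^3 + 2*n^2 - 15*n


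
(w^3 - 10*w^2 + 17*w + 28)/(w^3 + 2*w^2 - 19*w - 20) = (w - 7)/(w + 5)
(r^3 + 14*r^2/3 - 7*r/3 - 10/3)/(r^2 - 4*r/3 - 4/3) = (r^2 + 4*r - 5)/(r - 2)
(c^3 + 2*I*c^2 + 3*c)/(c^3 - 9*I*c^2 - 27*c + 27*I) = c*(c^2 + 2*I*c + 3)/(c^3 - 9*I*c^2 - 27*c + 27*I)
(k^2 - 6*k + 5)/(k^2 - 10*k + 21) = (k^2 - 6*k + 5)/(k^2 - 10*k + 21)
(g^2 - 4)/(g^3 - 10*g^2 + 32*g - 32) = (g + 2)/(g^2 - 8*g + 16)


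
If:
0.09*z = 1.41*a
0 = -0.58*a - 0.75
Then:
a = -1.29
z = -20.26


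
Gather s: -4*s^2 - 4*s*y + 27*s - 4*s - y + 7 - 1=-4*s^2 + s*(23 - 4*y) - y + 6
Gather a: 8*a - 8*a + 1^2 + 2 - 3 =0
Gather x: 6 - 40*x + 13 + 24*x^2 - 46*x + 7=24*x^2 - 86*x + 26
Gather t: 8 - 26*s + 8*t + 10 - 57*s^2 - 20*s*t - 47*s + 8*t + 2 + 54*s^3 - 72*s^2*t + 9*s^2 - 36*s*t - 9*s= 54*s^3 - 48*s^2 - 82*s + t*(-72*s^2 - 56*s + 16) + 20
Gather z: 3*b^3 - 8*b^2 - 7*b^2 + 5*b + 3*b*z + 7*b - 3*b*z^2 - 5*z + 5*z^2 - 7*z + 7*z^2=3*b^3 - 15*b^2 + 12*b + z^2*(12 - 3*b) + z*(3*b - 12)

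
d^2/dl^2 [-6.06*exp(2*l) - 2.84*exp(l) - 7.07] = (-24.24*exp(l) - 2.84)*exp(l)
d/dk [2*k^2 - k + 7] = 4*k - 1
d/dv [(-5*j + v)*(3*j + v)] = -2*j + 2*v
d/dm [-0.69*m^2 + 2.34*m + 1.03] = 2.34 - 1.38*m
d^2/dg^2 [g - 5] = 0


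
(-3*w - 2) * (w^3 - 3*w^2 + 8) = -3*w^4 + 7*w^3 + 6*w^2 - 24*w - 16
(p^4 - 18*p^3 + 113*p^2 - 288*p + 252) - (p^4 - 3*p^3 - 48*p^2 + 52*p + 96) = -15*p^3 + 161*p^2 - 340*p + 156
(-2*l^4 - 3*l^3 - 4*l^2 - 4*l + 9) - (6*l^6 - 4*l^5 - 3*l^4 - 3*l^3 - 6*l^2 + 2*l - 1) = -6*l^6 + 4*l^5 + l^4 + 2*l^2 - 6*l + 10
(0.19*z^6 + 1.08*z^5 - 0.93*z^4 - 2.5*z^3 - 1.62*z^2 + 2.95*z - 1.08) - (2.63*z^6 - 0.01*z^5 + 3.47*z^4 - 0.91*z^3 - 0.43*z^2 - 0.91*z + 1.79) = -2.44*z^6 + 1.09*z^5 - 4.4*z^4 - 1.59*z^3 - 1.19*z^2 + 3.86*z - 2.87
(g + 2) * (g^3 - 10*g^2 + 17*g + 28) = g^4 - 8*g^3 - 3*g^2 + 62*g + 56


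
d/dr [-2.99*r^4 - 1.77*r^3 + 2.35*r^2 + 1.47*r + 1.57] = -11.96*r^3 - 5.31*r^2 + 4.7*r + 1.47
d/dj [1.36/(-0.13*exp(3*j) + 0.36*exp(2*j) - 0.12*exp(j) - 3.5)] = (0.5304*exp(2*j) - 0.9792*exp(j) + 0.1632)*exp(j)/(0.13*exp(3*j) - 0.36*exp(2*j) + 0.12*exp(j) + 3.5)^2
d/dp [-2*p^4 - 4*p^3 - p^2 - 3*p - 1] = -8*p^3 - 12*p^2 - 2*p - 3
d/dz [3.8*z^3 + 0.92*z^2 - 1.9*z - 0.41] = 11.4*z^2 + 1.84*z - 1.9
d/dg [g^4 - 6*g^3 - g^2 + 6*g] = 4*g^3 - 18*g^2 - 2*g + 6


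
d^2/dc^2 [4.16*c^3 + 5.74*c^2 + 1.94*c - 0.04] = 24.96*c + 11.48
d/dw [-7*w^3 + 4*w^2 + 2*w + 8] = -21*w^2 + 8*w + 2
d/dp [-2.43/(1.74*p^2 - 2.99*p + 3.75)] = (8.4564*p - 7.2657)/(1.74*p^2 - 2.99*p + 3.75)^2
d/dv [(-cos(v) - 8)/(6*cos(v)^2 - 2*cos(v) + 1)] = (-6*cos(v)^2 - 96*cos(v) + 17)*sin(v)/(6*sin(v)^2 + 2*cos(v) - 7)^2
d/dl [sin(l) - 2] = cos(l)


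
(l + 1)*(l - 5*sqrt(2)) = l^2 - 5*sqrt(2)*l + l - 5*sqrt(2)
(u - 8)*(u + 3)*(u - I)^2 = u^4 - 5*u^3 - 2*I*u^3 - 25*u^2 + 10*I*u^2 + 5*u + 48*I*u + 24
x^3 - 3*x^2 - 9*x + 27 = (x - 3)^2*(x + 3)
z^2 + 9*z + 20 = (z + 4)*(z + 5)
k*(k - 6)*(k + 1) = k^3 - 5*k^2 - 6*k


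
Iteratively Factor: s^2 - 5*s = (s)*(s - 5)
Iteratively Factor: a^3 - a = (a)*(a^2 - 1) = a*(a + 1)*(a - 1)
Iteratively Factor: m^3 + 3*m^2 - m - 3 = (m - 1)*(m^2 + 4*m + 3) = (m - 1)*(m + 3)*(m + 1)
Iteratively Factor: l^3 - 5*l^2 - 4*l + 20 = (l - 5)*(l^2 - 4) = (l - 5)*(l + 2)*(l - 2)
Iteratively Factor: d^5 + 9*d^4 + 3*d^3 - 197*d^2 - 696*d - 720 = (d - 5)*(d^4 + 14*d^3 + 73*d^2 + 168*d + 144) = (d - 5)*(d + 3)*(d^3 + 11*d^2 + 40*d + 48) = (d - 5)*(d + 3)^2*(d^2 + 8*d + 16) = (d - 5)*(d + 3)^2*(d + 4)*(d + 4)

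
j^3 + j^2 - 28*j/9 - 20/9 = (j - 5/3)*(j + 2/3)*(j + 2)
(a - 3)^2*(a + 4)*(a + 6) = a^4 + 4*a^3 - 27*a^2 - 54*a + 216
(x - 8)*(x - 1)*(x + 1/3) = x^3 - 26*x^2/3 + 5*x + 8/3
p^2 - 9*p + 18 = (p - 6)*(p - 3)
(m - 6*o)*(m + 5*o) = m^2 - m*o - 30*o^2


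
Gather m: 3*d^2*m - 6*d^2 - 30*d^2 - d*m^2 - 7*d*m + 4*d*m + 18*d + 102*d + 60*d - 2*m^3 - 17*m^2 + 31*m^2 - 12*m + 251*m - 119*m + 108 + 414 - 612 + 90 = -36*d^2 + 180*d - 2*m^3 + m^2*(14 - d) + m*(3*d^2 - 3*d + 120)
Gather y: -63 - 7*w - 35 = -7*w - 98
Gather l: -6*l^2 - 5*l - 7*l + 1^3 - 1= -6*l^2 - 12*l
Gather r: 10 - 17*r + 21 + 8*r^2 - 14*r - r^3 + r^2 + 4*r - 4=-r^3 + 9*r^2 - 27*r + 27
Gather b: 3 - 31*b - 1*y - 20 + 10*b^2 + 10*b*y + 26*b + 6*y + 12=10*b^2 + b*(10*y - 5) + 5*y - 5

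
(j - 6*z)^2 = j^2 - 12*j*z + 36*z^2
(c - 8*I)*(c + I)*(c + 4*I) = c^3 - 3*I*c^2 + 36*c + 32*I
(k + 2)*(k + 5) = k^2 + 7*k + 10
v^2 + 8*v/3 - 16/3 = (v - 4/3)*(v + 4)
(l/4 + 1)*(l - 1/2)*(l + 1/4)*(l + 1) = l^4/4 + 19*l^3/16 + 21*l^2/32 - 13*l/32 - 1/8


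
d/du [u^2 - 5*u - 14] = 2*u - 5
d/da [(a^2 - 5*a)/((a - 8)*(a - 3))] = 6*(-a^2 + 8*a - 20)/(a^4 - 22*a^3 + 169*a^2 - 528*a + 576)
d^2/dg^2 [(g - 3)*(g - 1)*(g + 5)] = 6*g + 2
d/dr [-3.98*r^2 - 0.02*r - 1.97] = -7.96*r - 0.02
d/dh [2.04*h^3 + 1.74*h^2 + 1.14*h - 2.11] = 6.12*h^2 + 3.48*h + 1.14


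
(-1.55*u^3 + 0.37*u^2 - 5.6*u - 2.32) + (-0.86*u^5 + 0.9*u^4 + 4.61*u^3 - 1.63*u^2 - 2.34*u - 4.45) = -0.86*u^5 + 0.9*u^4 + 3.06*u^3 - 1.26*u^2 - 7.94*u - 6.77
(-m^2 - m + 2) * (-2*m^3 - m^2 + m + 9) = 2*m^5 + 3*m^4 - 4*m^3 - 12*m^2 - 7*m + 18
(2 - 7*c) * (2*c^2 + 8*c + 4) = -14*c^3 - 52*c^2 - 12*c + 8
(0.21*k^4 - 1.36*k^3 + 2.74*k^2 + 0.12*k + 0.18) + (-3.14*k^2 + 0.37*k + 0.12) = 0.21*k^4 - 1.36*k^3 - 0.4*k^2 + 0.49*k + 0.3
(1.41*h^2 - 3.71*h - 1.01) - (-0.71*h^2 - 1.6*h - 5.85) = 2.12*h^2 - 2.11*h + 4.84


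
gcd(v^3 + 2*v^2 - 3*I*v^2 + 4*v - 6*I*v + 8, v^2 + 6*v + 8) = v + 2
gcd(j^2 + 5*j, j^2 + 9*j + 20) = j + 5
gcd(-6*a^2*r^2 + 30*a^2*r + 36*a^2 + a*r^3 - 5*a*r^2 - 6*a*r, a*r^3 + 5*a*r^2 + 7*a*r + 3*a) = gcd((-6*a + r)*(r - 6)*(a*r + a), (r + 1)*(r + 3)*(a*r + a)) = a*r + a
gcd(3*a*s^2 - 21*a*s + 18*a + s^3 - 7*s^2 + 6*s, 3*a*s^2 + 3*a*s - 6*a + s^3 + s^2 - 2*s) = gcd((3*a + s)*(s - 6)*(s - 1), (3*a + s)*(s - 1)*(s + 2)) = 3*a*s - 3*a + s^2 - s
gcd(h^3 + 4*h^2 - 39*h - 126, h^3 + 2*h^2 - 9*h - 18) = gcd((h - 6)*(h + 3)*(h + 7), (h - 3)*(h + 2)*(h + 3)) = h + 3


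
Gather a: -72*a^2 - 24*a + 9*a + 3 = -72*a^2 - 15*a + 3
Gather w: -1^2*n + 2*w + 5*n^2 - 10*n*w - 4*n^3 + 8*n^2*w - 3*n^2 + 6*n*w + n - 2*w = -4*n^3 + 2*n^2 + w*(8*n^2 - 4*n)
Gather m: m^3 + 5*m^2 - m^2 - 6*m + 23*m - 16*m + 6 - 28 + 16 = m^3 + 4*m^2 + m - 6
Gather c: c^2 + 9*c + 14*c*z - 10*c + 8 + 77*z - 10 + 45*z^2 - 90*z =c^2 + c*(14*z - 1) + 45*z^2 - 13*z - 2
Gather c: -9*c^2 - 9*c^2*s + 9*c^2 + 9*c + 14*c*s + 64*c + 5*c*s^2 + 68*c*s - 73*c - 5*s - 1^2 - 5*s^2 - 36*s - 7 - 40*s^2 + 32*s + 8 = -9*c^2*s + c*(5*s^2 + 82*s) - 45*s^2 - 9*s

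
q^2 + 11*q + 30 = (q + 5)*(q + 6)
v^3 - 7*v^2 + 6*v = v*(v - 6)*(v - 1)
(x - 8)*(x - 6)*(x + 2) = x^3 - 12*x^2 + 20*x + 96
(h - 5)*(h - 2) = h^2 - 7*h + 10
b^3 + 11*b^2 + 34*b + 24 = (b + 1)*(b + 4)*(b + 6)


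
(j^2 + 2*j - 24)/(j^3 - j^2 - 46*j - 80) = (-j^2 - 2*j + 24)/(-j^3 + j^2 + 46*j + 80)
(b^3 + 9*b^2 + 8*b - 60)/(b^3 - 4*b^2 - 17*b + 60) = (b^3 + 9*b^2 + 8*b - 60)/(b^3 - 4*b^2 - 17*b + 60)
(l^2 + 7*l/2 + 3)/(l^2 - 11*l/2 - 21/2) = (l + 2)/(l - 7)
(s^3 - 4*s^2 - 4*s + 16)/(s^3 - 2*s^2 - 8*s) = (s - 2)/s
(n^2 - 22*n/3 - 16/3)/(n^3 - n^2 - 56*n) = (n + 2/3)/(n*(n + 7))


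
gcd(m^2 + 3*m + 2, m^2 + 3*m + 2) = m^2 + 3*m + 2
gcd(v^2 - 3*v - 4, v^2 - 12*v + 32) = v - 4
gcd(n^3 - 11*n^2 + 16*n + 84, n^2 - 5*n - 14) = n^2 - 5*n - 14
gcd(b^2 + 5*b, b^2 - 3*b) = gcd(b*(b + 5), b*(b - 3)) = b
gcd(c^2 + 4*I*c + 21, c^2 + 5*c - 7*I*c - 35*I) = 1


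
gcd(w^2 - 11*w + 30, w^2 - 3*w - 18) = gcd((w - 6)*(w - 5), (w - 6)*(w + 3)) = w - 6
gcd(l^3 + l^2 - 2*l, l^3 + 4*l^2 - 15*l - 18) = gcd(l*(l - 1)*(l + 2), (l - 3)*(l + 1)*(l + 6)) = 1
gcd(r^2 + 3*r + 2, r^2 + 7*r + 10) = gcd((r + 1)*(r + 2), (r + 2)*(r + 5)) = r + 2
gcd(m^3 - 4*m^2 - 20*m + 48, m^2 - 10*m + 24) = m - 6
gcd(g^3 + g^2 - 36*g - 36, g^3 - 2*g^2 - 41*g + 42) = g + 6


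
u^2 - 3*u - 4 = (u - 4)*(u + 1)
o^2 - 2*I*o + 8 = (o - 4*I)*(o + 2*I)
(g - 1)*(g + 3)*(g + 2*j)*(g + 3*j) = g^4 + 5*g^3*j + 2*g^3 + 6*g^2*j^2 + 10*g^2*j - 3*g^2 + 12*g*j^2 - 15*g*j - 18*j^2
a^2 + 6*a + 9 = (a + 3)^2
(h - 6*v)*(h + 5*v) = h^2 - h*v - 30*v^2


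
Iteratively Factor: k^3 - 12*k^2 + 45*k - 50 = (k - 5)*(k^2 - 7*k + 10) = (k - 5)^2*(k - 2)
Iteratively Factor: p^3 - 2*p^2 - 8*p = (p - 4)*(p^2 + 2*p) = p*(p - 4)*(p + 2)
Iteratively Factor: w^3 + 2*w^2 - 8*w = (w - 2)*(w^2 + 4*w) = w*(w - 2)*(w + 4)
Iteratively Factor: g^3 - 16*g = (g)*(g^2 - 16) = g*(g - 4)*(g + 4)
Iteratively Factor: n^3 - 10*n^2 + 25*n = (n - 5)*(n^2 - 5*n) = (n - 5)^2*(n)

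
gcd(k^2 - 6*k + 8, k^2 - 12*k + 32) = k - 4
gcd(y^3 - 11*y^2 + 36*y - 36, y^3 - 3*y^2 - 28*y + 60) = y^2 - 8*y + 12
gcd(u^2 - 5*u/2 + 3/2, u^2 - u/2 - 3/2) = u - 3/2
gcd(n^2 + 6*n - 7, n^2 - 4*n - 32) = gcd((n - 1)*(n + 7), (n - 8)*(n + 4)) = 1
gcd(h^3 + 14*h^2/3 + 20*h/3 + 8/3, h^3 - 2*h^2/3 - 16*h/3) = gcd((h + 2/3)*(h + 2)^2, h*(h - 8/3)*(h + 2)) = h + 2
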